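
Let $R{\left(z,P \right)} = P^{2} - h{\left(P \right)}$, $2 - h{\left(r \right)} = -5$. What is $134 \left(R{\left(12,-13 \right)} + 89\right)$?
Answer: $33634$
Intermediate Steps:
$h{\left(r \right)} = 7$ ($h{\left(r \right)} = 2 - -5 = 2 + 5 = 7$)
$R{\left(z,P \right)} = -7 + P^{2}$ ($R{\left(z,P \right)} = P^{2} - 7 = -7 + P^{2}$)
$134 \left(R{\left(12,-13 \right)} + 89\right) = 134 \left(\left(-7 + \left(-13\right)^{2}\right) + 89\right) = 134 \left(\left(-7 + 169\right) + 89\right) = 134 \left(162 + 89\right) = 134 \cdot 251 = 33634$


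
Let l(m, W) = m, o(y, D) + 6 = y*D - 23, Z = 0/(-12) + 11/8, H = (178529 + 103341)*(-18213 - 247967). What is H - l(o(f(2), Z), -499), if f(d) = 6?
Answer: -300112626317/4 ≈ -7.5028e+10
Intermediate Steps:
H = -75028156600 (H = 281870*(-266180) = -75028156600)
Z = 11/8 (Z = 0*(-1/12) + 11*(⅛) = 0 + 11/8 = 11/8 ≈ 1.3750)
o(y, D) = -29 + D*y (o(y, D) = -6 + (y*D - 23) = -6 + (D*y - 23) = -6 + (-23 + D*y) = -29 + D*y)
H - l(o(f(2), Z), -499) = -75028156600 - (-29 + (11/8)*6) = -75028156600 - (-29 + 33/4) = -75028156600 - 1*(-83/4) = -75028156600 + 83/4 = -300112626317/4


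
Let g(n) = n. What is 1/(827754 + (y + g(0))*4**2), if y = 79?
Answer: 1/829018 ≈ 1.2062e-6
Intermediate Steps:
1/(827754 + (y + g(0))*4**2) = 1/(827754 + (79 + 0)*4**2) = 1/(827754 + 79*16) = 1/(827754 + 1264) = 1/829018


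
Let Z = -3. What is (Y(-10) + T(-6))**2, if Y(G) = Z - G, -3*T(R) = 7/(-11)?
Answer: 56644/1089 ≈ 52.015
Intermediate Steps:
T(R) = 7/33 (T(R) = -7/(3*(-11)) = -7*(-1)/(3*11) = -1/3*(-7/11) = 7/33)
Y(G) = -3 - G
(Y(-10) + T(-6))**2 = ((-3 - 1*(-10)) + 7/33)**2 = ((-3 + 10) + 7/33)**2 = (7 + 7/33)**2 = (238/33)**2 = 56644/1089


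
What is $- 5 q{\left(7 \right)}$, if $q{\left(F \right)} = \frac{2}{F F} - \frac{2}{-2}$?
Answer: $- \frac{255}{49} \approx -5.2041$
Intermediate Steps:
$q{\left(F \right)} = 1 + \frac{2}{F^{2}}$ ($q{\left(F \right)} = \frac{2}{F^{2}} - -1 = \frac{2}{F^{2}} + 1 = 1 + \frac{2}{F^{2}}$)
$- 5 q{\left(7 \right)} = - 5 \left(1 + \frac{2}{49}\right) = \left(-5\right) \frac{51}{49} = - \frac{255}{49}$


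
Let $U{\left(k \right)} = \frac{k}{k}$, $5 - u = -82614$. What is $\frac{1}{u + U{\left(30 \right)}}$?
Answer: $\frac{1}{82620} \approx 1.2104 \cdot 10^{-5}$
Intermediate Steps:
$u = 82619$ ($u = 5 - -82614 = 5 + 82614 = 82619$)
$U{\left(k \right)} = 1$
$\frac{1}{u + U{\left(30 \right)}} = \frac{1}{82619 + 1} = \frac{1}{82620}$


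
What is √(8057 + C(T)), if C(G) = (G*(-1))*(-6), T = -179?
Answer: √6983 ≈ 83.564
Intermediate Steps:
C(G) = 6*G (C(G) = -G*(-6) = 6*G)
√(8057 + C(T)) = √(8057 + 6*(-179)) = √(8057 - 1074) = √6983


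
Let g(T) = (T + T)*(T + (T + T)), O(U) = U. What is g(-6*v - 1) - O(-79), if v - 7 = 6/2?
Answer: 22405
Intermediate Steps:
v = 10 (v = 7 + 6/2 = 7 + 6*(½) = 7 + 3 = 10)
g(T) = 6*T² (g(T) = (2*T)*(T + 2*T) = (2*T)*(3*T) = 6*T²)
g(-6*v - 1) - O(-79) = 6*(-6*10 - 1)² - 1*(-79) = 6*(-60 - 1)² + 79 = 6*(-61)² + 79 = 6*3721 + 79 = 22326 + 79 = 22405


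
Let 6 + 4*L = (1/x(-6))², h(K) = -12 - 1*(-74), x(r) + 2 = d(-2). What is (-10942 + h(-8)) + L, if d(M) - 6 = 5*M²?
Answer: -25070975/2304 ≈ -10882.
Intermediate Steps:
d(M) = 6 + 5*M²
x(r) = 24 (x(r) = -2 + (6 + 5*(-2)²) = -2 + (6 + 5*4) = -2 + (6 + 20) = -2 + 26 = 24)
h(K) = 62 (h(K) = -12 + 74 = 62)
L = -3455/2304 (L = -3/2 + (1/24)²/4 = -3/2 + (¼)*(1/576) = -3/2 + 1/2304 = -3455/2304 ≈ -1.4996)
(-10942 + h(-8)) + L = (-10942 + 62) - 3455/2304 = -10880 - 3455/2304 = -25070975/2304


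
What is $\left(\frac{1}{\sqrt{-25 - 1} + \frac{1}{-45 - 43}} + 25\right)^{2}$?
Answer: $\frac{- 125836031 i - 277200 \sqrt{26}}{- 201343 i + 176 \sqrt{26}} \approx 624.94 - 9.8056 i$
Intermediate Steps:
$\left(\frac{1}{\sqrt{-25 - 1} + \frac{1}{-45 - 43}} + 25\right)^{2} = \left(\frac{1}{\sqrt{-26} + \frac{1}{-88}} + 25\right)^{2} = \left(\frac{1}{i \sqrt{26} - \frac{1}{88}} + 25\right)^{2} = \left(\frac{1}{- \frac{1}{88} + i \sqrt{26}} + 25\right)^{2} = \left(25 + \frac{1}{- \frac{1}{88} + i \sqrt{26}}\right)^{2}$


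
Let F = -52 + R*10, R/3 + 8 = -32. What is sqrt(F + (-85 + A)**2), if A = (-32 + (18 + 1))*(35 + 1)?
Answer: 11*sqrt(2517) ≈ 551.87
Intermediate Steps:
R = -120 (R = -24 + 3*(-32) = -24 - 96 = -120)
A = -468 (A = (-32 + 19)*36 = -13*36 = -468)
F = -1252 (F = -52 - 120*10 = -52 - 1200 = -1252)
sqrt(F + (-85 + A)**2) = sqrt(-1252 + (-85 - 468)**2) = sqrt(-1252 + (-553)**2) = sqrt(-1252 + 305809) = sqrt(304557) = 11*sqrt(2517)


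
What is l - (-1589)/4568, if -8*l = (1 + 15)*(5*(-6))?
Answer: 275669/4568 ≈ 60.348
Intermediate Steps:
l = 60 (l = -(1 + 15)*5*(-6)/8 = -2*(-30) = -⅛*(-480) = 60)
l - (-1589)/4568 = 60 - (-1589)/4568 = 60 - 1*(-1589/4568) = 60 + 1589/4568 = 275669/4568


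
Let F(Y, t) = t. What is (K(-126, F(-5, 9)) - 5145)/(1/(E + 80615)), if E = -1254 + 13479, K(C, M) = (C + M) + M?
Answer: -487688520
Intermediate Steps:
K(C, M) = C + 2*M
E = 12225
(K(-126, F(-5, 9)) - 5145)/(1/(E + 80615)) = ((-126 + 2*9) - 5145)/(1/(12225 + 80615)) = ((-126 + 18) - 5145)/(1/92840) = (-108 - 5145)/(1/92840) = -5253*92840 = -487688520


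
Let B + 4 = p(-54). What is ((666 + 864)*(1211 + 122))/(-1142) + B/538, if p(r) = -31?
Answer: -548642795/307198 ≈ -1786.0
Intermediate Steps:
B = -35 (B = -4 - 31 = -35)
((666 + 864)*(1211 + 122))/(-1142) + B/538 = ((666 + 864)*(1211 + 122))/(-1142) - 35/538 = (1530*1333)*(-1/1142) - 35*1/538 = 2039490*(-1/1142) - 35/538 = -1019745/571 - 35/538 = -548642795/307198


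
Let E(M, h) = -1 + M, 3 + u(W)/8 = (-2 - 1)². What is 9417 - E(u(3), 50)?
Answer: 9370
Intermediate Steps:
u(W) = 48 (u(W) = -24 + 8*(-2 - 1)² = -24 + 8*(-3)² = -24 + 8*9 = -24 + 72 = 48)
9417 - E(u(3), 50) = 9417 - (-1 + 48) = 9417 - 1*47 = 9417 - 47 = 9370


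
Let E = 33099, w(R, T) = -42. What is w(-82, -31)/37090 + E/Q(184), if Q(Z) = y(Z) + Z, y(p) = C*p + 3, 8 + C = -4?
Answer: -613863396/37479445 ≈ -16.379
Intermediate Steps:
C = -12 (C = -8 - 4 = -12)
y(p) = 3 - 12*p (y(p) = -12*p + 3 = 3 - 12*p)
Q(Z) = 3 - 11*Z (Q(Z) = (3 - 12*Z) + Z = 3 - 11*Z)
w(-82, -31)/37090 + E/Q(184) = -42/37090 + 33099/(3 - 11*184) = -42*1/37090 + 33099/(3 - 2024) = -21/18545 + 33099/(-2021) = -21/18545 + 33099*(-1/2021) = -21/18545 - 33099/2021 = -613863396/37479445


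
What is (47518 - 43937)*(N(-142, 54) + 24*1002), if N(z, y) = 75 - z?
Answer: 86892965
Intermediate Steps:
(47518 - 43937)*(N(-142, 54) + 24*1002) = (47518 - 43937)*((75 - 1*(-142)) + 24*1002) = 3581*((75 + 142) + 24048) = 3581*(217 + 24048) = 3581*24265 = 86892965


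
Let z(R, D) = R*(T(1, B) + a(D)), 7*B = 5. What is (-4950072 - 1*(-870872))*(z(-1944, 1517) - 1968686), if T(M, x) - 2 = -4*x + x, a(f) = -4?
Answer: 55984678539200/7 ≈ 7.9978e+12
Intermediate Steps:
B = 5/7 (B = (⅐)*5 = 5/7 ≈ 0.71429)
T(M, x) = 2 - 3*x (T(M, x) = 2 + (-4*x + x) = 2 - 3*x)
z(R, D) = -29*R/7 (z(R, D) = R*((2 - 3*5/7) - 4) = R*((2 - 15/7) - 4) = R*(-⅐ - 4) = R*(-29/7) = -29*R/7)
(-4950072 - 1*(-870872))*(z(-1944, 1517) - 1968686) = (-4950072 - 1*(-870872))*(-29/7*(-1944) - 1968686) = (-4950072 + 870872)*(56376/7 - 1968686) = -4079200*(-13724426/7) = 55984678539200/7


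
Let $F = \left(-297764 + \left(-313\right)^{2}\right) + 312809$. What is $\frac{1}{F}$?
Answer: $\frac{1}{113014} \approx 8.8485 \cdot 10^{-6}$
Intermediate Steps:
$F = 113014$ ($F = \left(-297764 + 97969\right) + 312809 = -199795 + 312809 = 113014$)
$\frac{1}{F} = \frac{1}{113014}$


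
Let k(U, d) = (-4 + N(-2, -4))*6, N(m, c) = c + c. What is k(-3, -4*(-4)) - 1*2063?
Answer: -2135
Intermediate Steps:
N(m, c) = 2*c
k(U, d) = -72 (k(U, d) = (-4 + 2*(-4))*6 = (-4 - 8)*6 = -12*6 = -72)
k(-3, -4*(-4)) - 1*2063 = -72 - 1*2063 = -72 - 2063 = -2135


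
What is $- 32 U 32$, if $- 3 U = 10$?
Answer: $\frac{10240}{3} \approx 3413.3$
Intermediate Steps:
$U = - \frac{10}{3}$ ($U = \left(- \frac{1}{3}\right) 10 = - \frac{10}{3} \approx -3.3333$)
$- 32 U 32 = \left(-32\right) \left(- \frac{10}{3}\right) 32 = \frac{320}{3} \cdot 32 = \frac{10240}{3}$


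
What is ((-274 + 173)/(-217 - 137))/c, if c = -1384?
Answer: -101/489936 ≈ -0.00020615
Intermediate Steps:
((-274 + 173)/(-217 - 137))/c = ((-274 + 173)/(-217 - 137))/(-1384) = -(-101)/(1384*(-354)) = -(-101)*(-1)/(1384*354) = -1/1384*101/354 = -101/489936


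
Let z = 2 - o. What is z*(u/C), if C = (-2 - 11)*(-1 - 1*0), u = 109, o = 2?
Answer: 0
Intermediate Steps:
C = 13 (C = -13*(-1 + 0) = -13*(-1) = 13)
z = 0 (z = 2 - 1*2 = 2 - 2 = 0)
z*(u/C) = 0*(109/13) = 0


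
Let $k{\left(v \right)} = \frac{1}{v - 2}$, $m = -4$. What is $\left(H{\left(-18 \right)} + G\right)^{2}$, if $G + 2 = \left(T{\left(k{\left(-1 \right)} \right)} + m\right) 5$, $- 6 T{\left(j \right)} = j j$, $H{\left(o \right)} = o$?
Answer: $\frac{4687225}{2916} \approx 1607.4$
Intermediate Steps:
$k{\left(v \right)} = \frac{1}{-2 + v}$
$T{\left(j \right)} = - \frac{j^{2}}{6}$ ($T{\left(j \right)} = - \frac{j j}{6} = - \frac{j^{2}}{6}$)
$G = - \frac{1193}{54}$ ($G = -2 + \left(- \frac{\left(\frac{1}{-2 - 1}\right)^{2}}{6} - 4\right) 5 = -2 + \left(- \frac{\left(\frac{1}{-3}\right)^{2}}{6} - 4\right) 5 = -2 + \left(- \frac{\left(- \frac{1}{3}\right)^{2}}{6} - 4\right) 5 = -2 + \left(\left(- \frac{1}{6}\right) \frac{1}{9} - 4\right) 5 = -2 + \left(- \frac{1}{54} - 4\right) 5 = -2 - \frac{1085}{54} = - \frac{1193}{54} \approx -22.093$)
$\left(H{\left(-18 \right)} + G\right)^{2} = \left(-18 - \frac{1193}{54}\right)^{2} = \left(- \frac{2165}{54}\right)^{2} = \frac{4687225}{2916}$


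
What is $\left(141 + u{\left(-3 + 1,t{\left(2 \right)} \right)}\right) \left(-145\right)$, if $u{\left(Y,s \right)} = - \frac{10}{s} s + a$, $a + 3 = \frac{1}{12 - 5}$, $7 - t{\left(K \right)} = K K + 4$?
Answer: $- \frac{130065}{7} \approx -18581.0$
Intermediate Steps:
$t{\left(K \right)} = 3 - K^{2}$ ($t{\left(K \right)} = 7 - \left(K K + 4\right) = 7 - \left(K^{2} + 4\right) = 7 - \left(4 + K^{2}\right) = 3 - K^{2}$)
$a = - \frac{20}{7}$ ($a = -3 + \frac{1}{12 - 5} = -3 + \frac{1}{7} = - \frac{20}{7} \approx -2.8571$)
$u{\left(Y,s \right)} = - \frac{90}{7}$ ($u{\left(Y,s \right)} = - \frac{10}{s} s - \frac{20}{7} = -10 - \frac{20}{7} = - \frac{90}{7}$)
$\left(141 + u{\left(-3 + 1,t{\left(2 \right)} \right)}\right) \left(-145\right) = \left(141 - \frac{90}{7}\right) \left(-145\right) = \frac{897}{7} \left(-145\right) = - \frac{130065}{7}$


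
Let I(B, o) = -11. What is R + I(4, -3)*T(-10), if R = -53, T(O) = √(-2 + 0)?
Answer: -53 - 11*I*√2 ≈ -53.0 - 15.556*I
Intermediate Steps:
T(O) = I*√2 (T(O) = √(-2) = I*√2)
R + I(4, -3)*T(-10) = -53 - 11*I*√2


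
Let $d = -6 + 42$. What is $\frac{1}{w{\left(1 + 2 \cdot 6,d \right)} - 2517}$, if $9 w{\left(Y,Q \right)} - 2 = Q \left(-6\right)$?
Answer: $- \frac{9}{22867} \approx -0.00039358$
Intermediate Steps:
$d = 36$
$w{\left(Y,Q \right)} = \frac{2}{9} - \frac{2 Q}{3}$ ($w{\left(Y,Q \right)} = \frac{2}{9} + \frac{Q \left(-6\right)}{9} = \frac{2}{9} + \frac{\left(-6\right) Q}{9} = \frac{2}{9} - \frac{2 Q}{3}$)
$\frac{1}{w{\left(1 + 2 \cdot 6,d \right)} - 2517} = \frac{1}{\left(\frac{2}{9} - 24\right) - 2517} = \frac{1}{- \frac{214}{9} - 2517} = \frac{1}{- \frac{22867}{9}} = - \frac{9}{22867}$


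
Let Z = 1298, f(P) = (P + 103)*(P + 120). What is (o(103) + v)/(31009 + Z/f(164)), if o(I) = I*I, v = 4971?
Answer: 118140024/235135175 ≈ 0.50243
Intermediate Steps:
f(P) = (103 + P)*(120 + P)
o(I) = I²
(o(103) + v)/(31009 + Z/f(164)) = (103² + 4971)/(31009 + 1298/(12360 + 164² + 223*164)) = (10609 + 4971)/(31009 + 1298/(12360 + 26896 + 36572)) = 15580/(31009 + 1298/75828) = 15580/(31009 + 1298*(1/75828)) = 15580/(31009 + 649/37914) = 15580/(1175675875/37914) = 15580*(37914/1175675875) = 118140024/235135175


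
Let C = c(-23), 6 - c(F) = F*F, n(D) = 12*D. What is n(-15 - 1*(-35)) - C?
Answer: 763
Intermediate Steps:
c(F) = 6 - F**2 (c(F) = 6 - F*F = 6 - F**2)
C = -523 (C = 6 - 1*(-23)**2 = 6 - 1*529 = 6 - 529 = -523)
n(-15 - 1*(-35)) - C = 12*(-15 - 1*(-35)) - 1*(-523) = 12*(-15 + 35) + 523 = 12*20 + 523 = 240 + 523 = 763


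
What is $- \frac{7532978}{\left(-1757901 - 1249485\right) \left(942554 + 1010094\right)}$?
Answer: $\frac{3766489}{2936183129064} \approx 1.2828 \cdot 10^{-6}$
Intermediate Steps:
$- \frac{7532978}{\left(-1757901 - 1249485\right) \left(942554 + 1010094\right)} = - \frac{7532978}{\left(-3007386\right) 1952648} = - \frac{7532978}{-5872366258128} = \left(-7532978\right) \left(- \frac{1}{5872366258128}\right) = \frac{3766489}{2936183129064}$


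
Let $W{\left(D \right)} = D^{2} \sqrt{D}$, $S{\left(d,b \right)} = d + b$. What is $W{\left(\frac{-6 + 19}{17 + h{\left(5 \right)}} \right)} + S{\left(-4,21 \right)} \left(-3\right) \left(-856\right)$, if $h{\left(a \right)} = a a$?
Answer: $43656 + \frac{169 \sqrt{546}}{74088} \approx 43656.0$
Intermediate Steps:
$h{\left(a \right)} = a^{2}$
$S{\left(d,b \right)} = b + d$
$W{\left(D \right)} = D^{\frac{5}{2}}$
$W{\left(\frac{-6 + 19}{17 + h{\left(5 \right)}} \right)} + S{\left(-4,21 \right)} \left(-3\right) \left(-856\right) = \left(\frac{-6 + 19}{17 + 5^{2}}\right)^{\frac{5}{2}} + \left(21 - 4\right) \left(-3\right) \left(-856\right) = \left(\frac{13}{17 + 25}\right)^{\frac{5}{2}} + 17 \left(-3\right) \left(-856\right) = \left(\frac{13}{42}\right)^{\frac{5}{2}} - -43656 = \left(13 \cdot \frac{1}{42}\right)^{\frac{5}{2}} + 43656 = \left(\frac{13}{42}\right)^{\frac{5}{2}} + 43656 = \frac{169 \sqrt{546}}{74088} + 43656 = 43656 + \frac{169 \sqrt{546}}{74088}$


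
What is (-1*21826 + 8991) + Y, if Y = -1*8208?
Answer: -21043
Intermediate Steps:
Y = -8208
(-1*21826 + 8991) + Y = (-1*21826 + 8991) - 8208 = (-21826 + 8991) - 8208 = -12835 - 8208 = -21043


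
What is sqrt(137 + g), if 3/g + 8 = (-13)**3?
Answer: sqrt(1510410)/105 ≈ 11.705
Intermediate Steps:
g = -1/735 (g = 3/(-8 + (-13)**3) = 3/(-8 - 2197) = 3/(-2205) = 3*(-1/2205) = -1/735 ≈ -0.0013605)
sqrt(137 + g) = sqrt(137 - 1/735) = sqrt(100694/735) = sqrt(1510410)/105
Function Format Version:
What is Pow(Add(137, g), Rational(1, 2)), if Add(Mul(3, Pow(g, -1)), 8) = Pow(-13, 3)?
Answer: Mul(Rational(1, 105), Pow(1510410, Rational(1, 2))) ≈ 11.705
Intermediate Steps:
g = Rational(-1, 735) (g = Mul(3, Pow(Add(-8, Pow(-13, 3)), -1)) = Mul(3, Pow(Add(-8, -2197), -1)) = Mul(3, Pow(-2205, -1)) = Mul(3, Rational(-1, 2205)) = Rational(-1, 735) ≈ -0.0013605)
Pow(Add(137, g), Rational(1, 2)) = Pow(Add(137, Rational(-1, 735)), Rational(1, 2)) = Pow(Rational(100694, 735), Rational(1, 2)) = Mul(Rational(1, 105), Pow(1510410, Rational(1, 2)))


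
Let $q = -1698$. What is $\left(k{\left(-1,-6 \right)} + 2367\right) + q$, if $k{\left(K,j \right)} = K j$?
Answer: $675$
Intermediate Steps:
$\left(k{\left(-1,-6 \right)} + 2367\right) + q = \left(\left(-1\right) \left(-6\right) + 2367\right) - 1698 = \left(6 + 2367\right) - 1698 = 2373 - 1698 = 675$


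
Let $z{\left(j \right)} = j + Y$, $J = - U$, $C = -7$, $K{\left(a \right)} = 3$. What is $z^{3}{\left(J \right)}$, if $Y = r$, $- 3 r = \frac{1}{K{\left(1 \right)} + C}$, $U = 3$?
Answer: $- \frac{42875}{1728} \approx -24.812$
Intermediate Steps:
$J = -3$ ($J = \left(-1\right) 3 = -3$)
$r = \frac{1}{12}$ ($r = - \frac{1}{3 \left(3 - 7\right)} = - \frac{1}{3 \left(-4\right)} = \left(- \frac{1}{3}\right) \left(- \frac{1}{4}\right) = \frac{1}{12} \approx 0.083333$)
$Y = \frac{1}{12} \approx 0.083333$
$z{\left(j \right)} = \frac{1}{12} + j$ ($z{\left(j \right)} = j + \frac{1}{12} = \frac{1}{12} + j$)
$z^{3}{\left(J \right)} = \left(\frac{1}{12} - 3\right)^{3} = \left(- \frac{35}{12}\right)^{3} = - \frac{42875}{1728}$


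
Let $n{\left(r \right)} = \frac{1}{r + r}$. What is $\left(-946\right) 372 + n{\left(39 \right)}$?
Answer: $- \frac{27449135}{78} \approx -3.5191 \cdot 10^{5}$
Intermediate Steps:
$n{\left(r \right)} = \frac{1}{2 r}$
$\left(-946\right) 372 + n{\left(39 \right)} = \left(-946\right) 372 + \frac{1}{2 \cdot 39} = -351912 + \frac{1}{2} \cdot \frac{1}{39} = -351912 + \frac{1}{78} = - \frac{27449135}{78}$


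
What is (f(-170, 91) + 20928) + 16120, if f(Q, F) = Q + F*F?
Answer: 45159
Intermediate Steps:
f(Q, F) = Q + F**2
(f(-170, 91) + 20928) + 16120 = ((-170 + 91**2) + 20928) + 16120 = ((-170 + 8281) + 20928) + 16120 = (8111 + 20928) + 16120 = 29039 + 16120 = 45159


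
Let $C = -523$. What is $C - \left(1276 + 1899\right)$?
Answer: $-3698$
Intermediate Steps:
$C - \left(1276 + 1899\right) = -523 - \left(1276 + 1899\right) = -523 - 3175 = -3698$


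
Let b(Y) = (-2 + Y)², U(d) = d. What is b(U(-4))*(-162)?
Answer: -5832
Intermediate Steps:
b(U(-4))*(-162) = (-2 - 4)²*(-162) = (-6)²*(-162) = 36*(-162) = -5832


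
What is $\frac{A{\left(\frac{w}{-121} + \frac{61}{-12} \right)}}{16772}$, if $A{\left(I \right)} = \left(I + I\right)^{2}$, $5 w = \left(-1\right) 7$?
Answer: $\frac{1355786041}{221002966800} \approx 0.0061347$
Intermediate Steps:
$w = - \frac{7}{5}$ ($w = \frac{\left(-1\right) 7}{5} = \frac{1}{5} \left(-7\right) = - \frac{7}{5} \approx -1.4$)
$A{\left(I \right)} = 4 I^{2}$ ($A{\left(I \right)} = \left(2 I\right)^{2} = 4 I^{2}$)
$\frac{A{\left(\frac{w}{-121} + \frac{61}{-12} \right)}}{16772} = \frac{4 \left(- \frac{7}{5 \left(-121\right)} + \frac{61}{-12}\right)^{2}}{16772} = 4 \left(\left(- \frac{7}{5}\right) \left(- \frac{1}{121}\right) + 61 \left(- \frac{1}{12}\right)\right)^{2} \cdot \frac{1}{16772} = 4 \left(\frac{7}{605} - \frac{61}{12}\right)^{2} \cdot \frac{1}{16772} = 4 \left(- \frac{36821}{7260}\right)^{2} \cdot \frac{1}{16772} = 4 \cdot \frac{1355786041}{52707600} \cdot \frac{1}{16772} = \frac{1355786041}{13176900} \cdot \frac{1}{16772} = \frac{1355786041}{221002966800}$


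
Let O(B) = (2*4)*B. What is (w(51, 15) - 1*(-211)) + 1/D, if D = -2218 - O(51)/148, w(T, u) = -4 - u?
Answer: 15776219/82168 ≈ 192.00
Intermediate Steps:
O(B) = 8*B
D = -82168/37 (D = -2218 - 8*51/148 = -2218 - 408/148 = -2218 - 1*102/37 = -2218 - 102/37 = -82168/37 ≈ -2220.8)
(w(51, 15) - 1*(-211)) + 1/D = ((-4 - 1*15) - 1*(-211)) + 1/(-82168/37) = ((-4 - 15) + 211) - 37/82168 = (-19 + 211) - 37/82168 = 192 - 37/82168 = 15776219/82168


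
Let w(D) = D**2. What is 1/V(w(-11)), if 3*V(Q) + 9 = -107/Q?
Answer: -363/1196 ≈ -0.30351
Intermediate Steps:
V(Q) = -3 - 107/(3*Q) (V(Q) = -3 + (-107/Q)/3 = -3 - 107/(3*Q))
1/V(w(-11)) = 1/(-3 - 107/(3*((-11)**2))) = 1/(-3 - 107/3/121) = 1/(-3 - 107/3*1/121) = 1/(-3 - 107/363) = 1/(-1196/363) = -363/1196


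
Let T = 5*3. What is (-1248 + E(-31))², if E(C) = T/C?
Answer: 1497922209/961 ≈ 1.5587e+6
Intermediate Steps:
T = 15
E(C) = 15/C
(-1248 + E(-31))² = (-1248 + 15/(-31))² = (-1248 + 15*(-1/31))² = (-1248 - 15/31)² = (-38703/31)² = 1497922209/961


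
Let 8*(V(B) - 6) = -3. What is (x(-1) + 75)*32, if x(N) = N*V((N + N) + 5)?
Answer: 2220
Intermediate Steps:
V(B) = 45/8 (V(B) = 6 + (⅛)*(-3) = 6 - 3/8 = 45/8)
x(N) = 45*N/8 (x(N) = N*(45/8) = 45*N/8)
(x(-1) + 75)*32 = ((45/8)*(-1) + 75)*32 = (-45/8 + 75)*32 = (555/8)*32 = 2220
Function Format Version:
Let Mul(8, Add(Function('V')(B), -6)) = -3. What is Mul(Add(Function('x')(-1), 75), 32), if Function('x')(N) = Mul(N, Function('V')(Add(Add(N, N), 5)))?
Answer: 2220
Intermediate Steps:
Function('V')(B) = Rational(45, 8) (Function('V')(B) = Add(6, Mul(Rational(1, 8), -3)) = Add(6, Rational(-3, 8)) = Rational(45, 8))
Function('x')(N) = Mul(Rational(45, 8), N) (Function('x')(N) = Mul(N, Rational(45, 8)) = Mul(Rational(45, 8), N))
Mul(Add(Function('x')(-1), 75), 32) = Mul(Add(Mul(Rational(45, 8), -1), 75), 32) = Mul(Add(Rational(-45, 8), 75), 32) = Mul(Rational(555, 8), 32) = 2220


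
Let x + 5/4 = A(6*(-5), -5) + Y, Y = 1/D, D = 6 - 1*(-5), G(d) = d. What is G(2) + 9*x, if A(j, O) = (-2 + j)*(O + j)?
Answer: 443149/44 ≈ 10072.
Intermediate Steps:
D = 11 (D = 6 + 5 = 11)
Y = 1/11 ≈ 0.090909
x = 49229/44 (x = -5/4 + (((6*(-5))² - 2*(-5) - 12*(-5) - 30*(-5)) + 1/11) = -5/4 + (((-30)² + 10 - 2*(-30) - 5*(-30)) + 1/11) = -5/4 + ((900 + 10 + 60 + 150) + 1/11) = -5/4 + (1120 + 1/11) = -5/4 + 12321/11 = 49229/44 ≈ 1118.8)
G(2) + 9*x = 2 + 9*(49229/44) = 2 + 443061/44 = 443149/44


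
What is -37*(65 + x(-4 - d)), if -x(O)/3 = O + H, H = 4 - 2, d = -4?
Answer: -2183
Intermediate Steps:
H = 2
x(O) = -6 - 3*O (x(O) = -3*(O + 2) = -3*(2 + O) = -6 - 3*O)
-37*(65 + x(-4 - d)) = -37*(65 + (-6 - 3*(-4 - 1*(-4)))) = -37*(65 + (-6 - 3*(-4 + 4))) = -37*(65 + (-6 - 3*0)) = -37*(65 + (-6 + 0)) = -37*(65 - 6) = -37*59 = -2183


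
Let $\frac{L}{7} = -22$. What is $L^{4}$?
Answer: $562448656$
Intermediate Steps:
$L = -154$ ($L = 7 \left(-22\right) = -154$)
$L^{4} = \left(-154\right)^{4} = 562448656$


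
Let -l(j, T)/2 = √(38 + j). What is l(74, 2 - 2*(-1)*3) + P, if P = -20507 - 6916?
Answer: -27423 - 8*√7 ≈ -27444.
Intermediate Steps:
l(j, T) = -2*√(38 + j)
P = -27423
l(74, 2 - 2*(-1)*3) + P = -2*√(38 + 74) - 27423 = -8*√7 - 27423 = -27423 - 8*√7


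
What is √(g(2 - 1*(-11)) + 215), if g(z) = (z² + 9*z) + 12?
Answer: 3*√57 ≈ 22.650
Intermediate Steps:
g(z) = 12 + z² + 9*z
√(g(2 - 1*(-11)) + 215) = √((12 + (2 - 1*(-11))² + 9*(2 - 1*(-11))) + 215) = √((12 + (2 + 11)² + 9*(2 + 11)) + 215) = √((12 + 13² + 9*13) + 215) = √((12 + 169 + 117) + 215) = √(298 + 215) = √513 = 3*√57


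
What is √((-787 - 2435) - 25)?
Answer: I*√3247 ≈ 56.982*I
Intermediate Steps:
√((-787 - 2435) - 25) = √(-3222 - 25) = √(-3247) = I*√3247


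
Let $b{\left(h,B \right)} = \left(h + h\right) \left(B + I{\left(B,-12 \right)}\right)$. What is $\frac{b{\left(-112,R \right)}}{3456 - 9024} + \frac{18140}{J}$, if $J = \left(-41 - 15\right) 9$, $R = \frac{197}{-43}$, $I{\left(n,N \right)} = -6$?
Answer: $- \frac{2861015}{78561} \approx -36.418$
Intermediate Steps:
$R = - \frac{197}{43}$ ($R = 197 \left(- \frac{1}{43}\right) = - \frac{197}{43} \approx -4.5814$)
$b{\left(h,B \right)} = 2 h \left(-6 + B\right)$ ($b{\left(h,B \right)} = \left(h + h\right) \left(B - 6\right) = 2 h \left(-6 + B\right)$)
$J = -504$ ($J = \left(-56\right) 9 = -504$)
$\frac{b{\left(-112,R \right)}}{3456 - 9024} + \frac{18140}{J} = \frac{2 \left(-112\right) \left(-6 - \frac{197}{43}\right)}{3456 - 9024} + \frac{18140}{-504} = \frac{2 \left(-112\right) \left(- \frac{455}{43}\right)}{-5568} + 18140 \left(- \frac{1}{504}\right) = \frac{101920}{43} \left(- \frac{1}{5568}\right) - \frac{4535}{126} = - \frac{3185}{7482} - \frac{4535}{126} = - \frac{2861015}{78561}$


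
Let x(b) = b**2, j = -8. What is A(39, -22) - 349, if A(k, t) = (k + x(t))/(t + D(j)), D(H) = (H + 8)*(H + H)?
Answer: -8201/22 ≈ -372.77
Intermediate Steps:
D(H) = 2*H*(8 + H) (D(H) = (8 + H)*(2*H) = 2*H*(8 + H))
A(k, t) = (k + t**2)/t (A(k, t) = (k + t**2)/(t + 2*(-8)*(8 - 8)) = (k + t**2)/(t + 2*(-8)*0) = (k + t**2)/(t + 0) = (k + t**2)/t)
A(39, -22) - 349 = (-22 + 39/(-22)) - 349 = (-22 + 39*(-1/22)) - 349 = (-22 - 39/22) - 349 = -523/22 - 349 = -8201/22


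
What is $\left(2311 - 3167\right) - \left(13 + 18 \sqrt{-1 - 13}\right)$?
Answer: $-869 - 18 i \sqrt{14} \approx -869.0 - 67.35 i$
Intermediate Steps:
$\left(2311 - 3167\right) - \left(13 + 18 \sqrt{-1 - 13}\right) = -856 - \left(13 + 18 \sqrt{-14}\right) = -856 - \left(13 + 18 i \sqrt{14}\right) = -869 - 18 i \sqrt{14}$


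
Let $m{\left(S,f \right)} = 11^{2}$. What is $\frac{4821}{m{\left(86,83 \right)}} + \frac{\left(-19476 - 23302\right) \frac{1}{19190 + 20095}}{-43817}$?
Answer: $\frac{8298637599883}{208283452245} \approx 39.843$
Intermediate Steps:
$m{\left(S,f \right)} = 121$
$\frac{4821}{m{\left(86,83 \right)}} + \frac{\left(-19476 - 23302\right) \frac{1}{19190 + 20095}}{-43817} = \frac{4821}{121} + \frac{\left(-19476 - 23302\right) \frac{1}{19190 + 20095}}{-43817} = 4821 \cdot \frac{1}{121} + - \frac{42778}{39285} \left(- \frac{1}{43817}\right) = \frac{4821}{121} + \left(-42778\right) \frac{1}{39285} \left(- \frac{1}{43817}\right) = \frac{4821}{121} - - \frac{42778}{1721350845} = \frac{4821}{121} + \frac{42778}{1721350845} = \frac{8298637599883}{208283452245}$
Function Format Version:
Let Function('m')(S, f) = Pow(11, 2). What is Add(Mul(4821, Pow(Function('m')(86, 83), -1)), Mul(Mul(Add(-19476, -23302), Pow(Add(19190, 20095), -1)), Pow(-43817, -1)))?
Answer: Rational(8298637599883, 208283452245) ≈ 39.843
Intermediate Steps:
Function('m')(S, f) = 121
Add(Mul(4821, Pow(Function('m')(86, 83), -1)), Mul(Mul(Add(-19476, -23302), Pow(Add(19190, 20095), -1)), Pow(-43817, -1))) = Add(Mul(4821, Pow(121, -1)), Mul(Mul(Add(-19476, -23302), Pow(Add(19190, 20095), -1)), Pow(-43817, -1))) = Add(Mul(4821, Rational(1, 121)), Mul(Mul(-42778, Pow(39285, -1)), Rational(-1, 43817))) = Add(Rational(4821, 121), Mul(Mul(-42778, Rational(1, 39285)), Rational(-1, 43817))) = Add(Rational(4821, 121), Mul(Rational(-42778, 39285), Rational(-1, 43817))) = Add(Rational(4821, 121), Rational(42778, 1721350845)) = Rational(8298637599883, 208283452245)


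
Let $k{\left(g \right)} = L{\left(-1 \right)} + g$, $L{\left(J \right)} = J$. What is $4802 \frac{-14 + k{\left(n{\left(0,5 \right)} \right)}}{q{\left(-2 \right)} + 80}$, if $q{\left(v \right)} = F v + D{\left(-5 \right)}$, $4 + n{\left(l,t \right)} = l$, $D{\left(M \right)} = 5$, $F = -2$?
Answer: $- \frac{91238}{89} \approx -1025.1$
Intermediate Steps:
$n{\left(l,t \right)} = -4 + l$
$q{\left(v \right)} = 5 - 2 v$ ($q{\left(v \right)} = - 2 v + 5 = 5 - 2 v$)
$k{\left(g \right)} = -1 + g$
$4802 \frac{-14 + k{\left(n{\left(0,5 \right)} \right)}}{q{\left(-2 \right)} + 80} = 4802 \frac{-14 + \left(-1 + \left(-4 + 0\right)\right)}{\left(5 - -4\right) + 80} = 4802 \frac{-14 - 5}{\left(5 + 4\right) + 80} = 4802 \frac{-14 - 5}{9 + 80} = 4802 \left(- \frac{19}{89}\right) = - \frac{91238}{89}$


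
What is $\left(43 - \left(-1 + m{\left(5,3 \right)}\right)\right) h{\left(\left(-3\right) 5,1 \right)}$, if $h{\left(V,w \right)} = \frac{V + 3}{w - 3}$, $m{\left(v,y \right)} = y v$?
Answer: $174$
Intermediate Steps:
$m{\left(v,y \right)} = v y$
$h{\left(V,w \right)} = \frac{3 + V}{-3 + w}$
$\left(43 - \left(-1 + m{\left(5,3 \right)}\right)\right) h{\left(\left(-3\right) 5,1 \right)} = \left(43 + \left(1 - 5 \cdot 3\right)\right) \frac{3 - 15}{-3 + 1} = \left(43 + \left(1 - 15\right)\right) \frac{3 - 15}{-2} = \left(43 + \left(1 - 15\right)\right) \left(\left(- \frac{1}{2}\right) \left(-12\right)\right) = \left(43 - 14\right) 6 = 29 \cdot 6 = 174$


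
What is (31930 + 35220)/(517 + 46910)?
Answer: 67150/47427 ≈ 1.4159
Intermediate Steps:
(31930 + 35220)/(517 + 46910) = 67150/47427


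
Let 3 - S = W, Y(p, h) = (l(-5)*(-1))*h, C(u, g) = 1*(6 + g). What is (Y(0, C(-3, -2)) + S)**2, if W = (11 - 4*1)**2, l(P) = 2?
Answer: 2916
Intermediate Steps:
C(u, g) = 6 + g
W = 49 (W = (11 - 4)**2 = 7**2 = 49)
Y(p, h) = -2*h (Y(p, h) = (2*(-1))*h = -2*h)
S = -46 (S = 3 - 1*49 = 3 - 49 = -46)
(Y(0, C(-3, -2)) + S)**2 = (-2*(6 - 2) - 46)**2 = (-2*4 - 46)**2 = (-8 - 46)**2 = (-54)**2 = 2916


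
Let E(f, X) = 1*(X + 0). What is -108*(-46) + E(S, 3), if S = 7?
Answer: 4971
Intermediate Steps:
E(f, X) = X (E(f, X) = 1*X = X)
-108*(-46) + E(S, 3) = -108*(-46) + 3 = 4968 + 3 = 4971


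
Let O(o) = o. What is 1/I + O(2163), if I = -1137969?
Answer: 2461426946/1137969 ≈ 2163.0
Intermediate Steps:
1/I + O(2163) = 1/(-1137969) + 2163 = -1/1137969 + 2163 = 2461426946/1137969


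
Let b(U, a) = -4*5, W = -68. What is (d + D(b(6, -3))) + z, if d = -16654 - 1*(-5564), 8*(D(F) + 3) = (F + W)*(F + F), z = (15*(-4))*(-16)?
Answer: -9693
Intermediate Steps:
b(U, a) = -20
z = 960 (z = -60*(-16) = 960)
D(F) = -3 + F*(-68 + F)/4 (D(F) = -3 + ((F - 68)*(F + F))/8 = -3 + ((-68 + F)*(2*F))/8 = -3 + (2*F*(-68 + F))/8 = -3 + F*(-68 + F)/4)
d = -11090 (d = -16654 + 5564 = -11090)
(d + D(b(6, -3))) + z = (-11090 + (-3 - 17*(-20) + (¼)*(-20)²)) + 960 = (-11090 + (-3 + 340 + (¼)*400)) + 960 = (-11090 + (-3 + 340 + 100)) + 960 = (-11090 + 437) + 960 = -10653 + 960 = -9693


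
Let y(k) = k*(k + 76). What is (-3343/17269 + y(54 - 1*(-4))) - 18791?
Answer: -190290454/17269 ≈ -11019.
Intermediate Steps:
y(k) = k*(76 + k)
(-3343/17269 + y(54 - 1*(-4))) - 18791 = (-3343/17269 + (54 - 1*(-4))*(76 + (54 - 1*(-4)))) - 18791 = (-3343*1/17269 + (54 + 4)*(76 + (54 + 4))) - 18791 = (-3343/17269 + 58*(76 + 58)) - 18791 = (-3343/17269 + 58*134) - 18791 = (-3343/17269 + 7772) - 18791 = 134211325/17269 - 18791 = -190290454/17269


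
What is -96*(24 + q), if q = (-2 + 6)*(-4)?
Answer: -768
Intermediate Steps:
q = -16 (q = 4*(-4) = -16)
-96*(24 + q) = -96*(24 - 16) = -96*8 = -768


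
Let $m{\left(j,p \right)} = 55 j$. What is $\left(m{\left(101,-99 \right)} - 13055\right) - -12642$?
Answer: $5142$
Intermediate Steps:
$\left(m{\left(101,-99 \right)} - 13055\right) - -12642 = \left(55 \cdot 101 - 13055\right) - -12642 = \left(5555 - 13055\right) + 12642 = -7500 + 12642 = 5142$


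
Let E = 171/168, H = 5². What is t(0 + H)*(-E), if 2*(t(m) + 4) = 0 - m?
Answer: 1881/112 ≈ 16.795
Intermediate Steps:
H = 25
E = 57/56 (E = 171*(1/168) = 57/56 ≈ 1.0179)
t(m) = -4 - m/2 (t(m) = -4 + (0 - m)/2 = -4 + (-m)/2 = -4 - m/2)
t(0 + H)*(-E) = (-4 - (0 + 25)/2)*(-1*57/56) = (-4 - ½*25)*(-57/56) = (-4 - 25/2)*(-57/56) = -33/2*(-57/56) = 1881/112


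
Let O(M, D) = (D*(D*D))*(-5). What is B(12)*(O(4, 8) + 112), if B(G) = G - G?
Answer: 0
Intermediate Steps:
O(M, D) = -5*D³ (O(M, D) = (D*D²)*(-5) = D³*(-5) = -5*D³)
B(G) = 0
B(12)*(O(4, 8) + 112) = 0*(-5*8³ + 112) = 0*(-5*512 + 112) = 0*(-2560 + 112) = 0*(-2448) = 0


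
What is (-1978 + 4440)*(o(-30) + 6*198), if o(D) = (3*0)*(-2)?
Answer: 2924856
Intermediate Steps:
o(D) = 0 (o(D) = 0*(-2) = 0)
(-1978 + 4440)*(o(-30) + 6*198) = (-1978 + 4440)*(0 + 6*198) = 2462*(0 + 1188) = 2462*1188 = 2924856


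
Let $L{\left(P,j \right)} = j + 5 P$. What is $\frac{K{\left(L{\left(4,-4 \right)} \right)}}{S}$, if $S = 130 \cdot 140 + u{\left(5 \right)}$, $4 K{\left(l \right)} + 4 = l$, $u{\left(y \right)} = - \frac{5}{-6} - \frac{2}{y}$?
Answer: $\frac{90}{546013} \approx 0.00016483$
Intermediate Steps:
$u{\left(y \right)} = \frac{5}{6} - \frac{2}{y}$ ($u{\left(y \right)} = \left(-5\right) \left(- \frac{1}{6}\right) - \frac{2}{y} = \frac{5}{6} - \frac{2}{y}$)
$K{\left(l \right)} = -1 + \frac{l}{4}$
$S = \frac{546013}{30}$ ($S = 130 \cdot 140 + \left(\frac{5}{6} - \frac{2}{5}\right) = 18200 + \left(\frac{5}{6} - \frac{2}{5}\right) = 18200 + \frac{13}{30} = \frac{546013}{30} \approx 18200.0$)
$\frac{K{\left(L{\left(4,-4 \right)} \right)}}{S} = \frac{-1 + \frac{-4 + 5 \cdot 4}{4}}{\frac{546013}{30}} = \left(-1 + \frac{-4 + 20}{4}\right) \frac{30}{546013} = \left(-1 + \frac{1}{4} \cdot 16\right) \frac{30}{546013} = \left(-1 + 4\right) \frac{30}{546013} = 3 \cdot \frac{30}{546013} = \frac{90}{546013}$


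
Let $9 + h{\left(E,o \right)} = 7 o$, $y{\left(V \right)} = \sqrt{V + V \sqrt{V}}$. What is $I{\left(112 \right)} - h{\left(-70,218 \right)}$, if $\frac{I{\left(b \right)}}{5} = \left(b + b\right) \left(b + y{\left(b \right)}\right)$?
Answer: $123923 + 4480 \sqrt{7 + 28 \sqrt{7}} \approx 1.6426 \cdot 10^{5}$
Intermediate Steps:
$y{\left(V \right)} = \sqrt{V + V^{\frac{3}{2}}}$
$h{\left(E,o \right)} = -9 + 7 o$
$I{\left(b \right)} = 10 b \left(b + \sqrt{b + b^{\frac{3}{2}}}\right)$ ($I{\left(b \right)} = 5 \left(b + b\right) \left(b + \sqrt{b + b^{\frac{3}{2}}}\right) = 5 \cdot 2 b \left(b + \sqrt{b + b^{\frac{3}{2}}}\right) = 10 b \left(b + \sqrt{b + b^{\frac{3}{2}}}\right)$)
$I{\left(112 \right)} - h{\left(-70,218 \right)} = 10 \cdot 112 \left(112 + \sqrt{112 + 112^{\frac{3}{2}}}\right) - \left(-9 + 7 \cdot 218\right) = 10 \cdot 112 \left(112 + \sqrt{112 + 448 \sqrt{7}}\right) - \left(-9 + 1526\right) = \left(125440 + 1120 \sqrt{112 + 448 \sqrt{7}}\right) - 1517 = 123923 + 1120 \sqrt{112 + 448 \sqrt{7}}$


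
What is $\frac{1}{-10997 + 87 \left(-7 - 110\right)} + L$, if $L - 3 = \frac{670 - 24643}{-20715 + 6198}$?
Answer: $\frac{476624569}{102470664} \approx 4.6513$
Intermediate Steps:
$L = \frac{22508}{4839}$ ($L = 3 + \frac{670 - 24643}{-20715 + 6198} = 3 - \frac{23973}{-14517} = 3 - - \frac{7991}{4839} = 3 + \frac{7991}{4839} = \frac{22508}{4839} \approx 4.6514$)
$\frac{1}{-10997 + 87 \left(-7 - 110\right)} + L = \frac{1}{-10997 + 87 \left(-7 - 110\right)} + \frac{22508}{4839} = \frac{1}{-10997 + 87 \left(-117\right)} + \frac{22508}{4839} = \frac{1}{-10997 - 10179} + \frac{22508}{4839} = \frac{1}{-21176} + \frac{22508}{4839} = - \frac{1}{21176} + \frac{22508}{4839} = \frac{476624569}{102470664}$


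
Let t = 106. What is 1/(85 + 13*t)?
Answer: 1/1463 ≈ 0.00068353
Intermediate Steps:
1/(85 + 13*t) = 1/(85 + 13*106) = 1/(85 + 1378) = 1/1463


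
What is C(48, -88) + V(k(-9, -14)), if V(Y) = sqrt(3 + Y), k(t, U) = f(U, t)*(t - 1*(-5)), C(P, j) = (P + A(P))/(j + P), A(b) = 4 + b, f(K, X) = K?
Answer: -5/2 + sqrt(59) ≈ 5.1811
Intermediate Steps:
C(P, j) = (4 + 2*P)/(P + j) (C(P, j) = (P + (4 + P))/(j + P) = (4 + 2*P)/(P + j))
k(t, U) = U*(5 + t) (k(t, U) = U*(t - 1*(-5)) = U*(t + 5) = U*(5 + t))
C(48, -88) + V(k(-9, -14)) = 2*(2 + 48)/(48 - 88) + sqrt(3 - 14*(5 - 9)) = 2*50/(-40) + sqrt(3 - 14*(-4)) = 2*(-1/40)*50 + sqrt(3 + 56) = -5/2 + sqrt(59)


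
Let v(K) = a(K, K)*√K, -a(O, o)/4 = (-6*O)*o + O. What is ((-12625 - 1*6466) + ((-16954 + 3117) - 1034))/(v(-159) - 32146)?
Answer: 272935613/14664449301229 + 5156959890*I*√159/14664449301229 ≈ 1.8612e-5 + 0.0044343*I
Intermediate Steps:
a(O, o) = -4*O + 24*O*o (a(O, o) = -4*((-6*O)*o + O) = -4*(-6*O*o + O) = -4*(O - 6*O*o) = -4*O + 24*O*o)
v(K) = 4*K^(3/2)*(-1 + 6*K) (v(K) = (4*K*(-1 + 6*K))*√K = 4*K^(3/2)*(-1 + 6*K))
((-12625 - 1*6466) + ((-16954 + 3117) - 1034))/(v(-159) - 32146) = ((-12625 - 1*6466) + ((-16954 + 3117) - 1034))/((-159)^(3/2)*(-4 + 24*(-159)) - 32146) = ((-12625 - 6466) + (-13837 - 1034))/((-159*I*√159)*(-4 - 3816) - 32146) = (-19091 - 14871)/(-159*I*√159*(-3820) - 32146) = -33962/(607380*I*√159 - 32146) = -33962/(-32146 + 607380*I*√159)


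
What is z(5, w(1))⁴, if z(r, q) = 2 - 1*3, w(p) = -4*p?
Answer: 1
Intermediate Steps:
z(r, q) = -1 (z(r, q) = 2 - 3 = -1)
z(5, w(1))⁴ = (-1)⁴ = 1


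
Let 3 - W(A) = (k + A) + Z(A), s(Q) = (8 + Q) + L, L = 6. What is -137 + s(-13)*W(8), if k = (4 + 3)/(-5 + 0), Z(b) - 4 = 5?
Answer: -748/5 ≈ -149.60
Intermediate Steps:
Z(b) = 9 (Z(b) = 4 + 5 = 9)
k = -7/5 (k = 7/(-5) = 7*(-⅕) = -7/5 ≈ -1.4000)
s(Q) = 14 + Q (s(Q) = (8 + Q) + 6 = 14 + Q)
W(A) = -23/5 - A (W(A) = 3 - ((-7/5 + A) + 9) = 3 - (38/5 + A) = 3 + (-38/5 - A) = -23/5 - A)
-137 + s(-13)*W(8) = -137 + (14 - 13)*(-23/5 - 1*8) = -137 + 1*(-23/5 - 8) = -137 + 1*(-63/5) = -137 - 63/5 = -748/5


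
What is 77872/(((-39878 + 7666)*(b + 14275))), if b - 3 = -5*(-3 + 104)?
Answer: -19468/110913969 ≈ -0.00017552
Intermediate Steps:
b = -502 (b = 3 - 5*(-3 + 104) = 3 - 5*101 = 3 - 505 = -502)
77872/(((-39878 + 7666)*(b + 14275))) = 77872/(((-39878 + 7666)*(-502 + 14275))) = 77872/((-32212*13773)) = 77872/(-443655876) = 77872*(-1/443655876) = -19468/110913969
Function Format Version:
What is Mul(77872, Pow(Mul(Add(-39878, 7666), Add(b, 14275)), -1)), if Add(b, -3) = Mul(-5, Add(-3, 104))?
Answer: Rational(-19468, 110913969) ≈ -0.00017552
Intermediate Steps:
b = -502 (b = Add(3, Mul(-5, Add(-3, 104))) = Add(3, Mul(-5, 101)) = Add(3, -505) = -502)
Mul(77872, Pow(Mul(Add(-39878, 7666), Add(b, 14275)), -1)) = Mul(77872, Pow(Mul(Add(-39878, 7666), Add(-502, 14275)), -1)) = Mul(77872, Pow(Mul(-32212, 13773), -1)) = Mul(77872, Pow(-443655876, -1)) = Mul(77872, Rational(-1, 443655876)) = Rational(-19468, 110913969)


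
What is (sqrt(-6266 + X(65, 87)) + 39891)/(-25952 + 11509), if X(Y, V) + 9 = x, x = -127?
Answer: -39891/14443 - I*sqrt(6402)/14443 ≈ -2.762 - 0.0055399*I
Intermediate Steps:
X(Y, V) = -136 (X(Y, V) = -9 - 127 = -136)
(sqrt(-6266 + X(65, 87)) + 39891)/(-25952 + 11509) = (sqrt(-6266 - 136) + 39891)/(-25952 + 11509) = (sqrt(-6402) + 39891)/(-14443) = (I*sqrt(6402) + 39891)*(-1/14443) = (39891 + I*sqrt(6402))*(-1/14443) = -39891/14443 - I*sqrt(6402)/14443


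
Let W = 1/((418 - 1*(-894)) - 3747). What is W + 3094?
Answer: 7533889/2435 ≈ 3094.0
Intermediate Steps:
W = -1/2435 (W = 1/((418 + 894) - 3747) = 1/(1312 - 3747) = 1/(-2435) = -1/2435 ≈ -0.00041068)
W + 3094 = -1/2435 + 3094 = 7533889/2435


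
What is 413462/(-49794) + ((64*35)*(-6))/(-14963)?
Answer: -2758700273/372533811 ≈ -7.4052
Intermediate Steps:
413462/(-49794) + ((64*35)*(-6))/(-14963) = 413462*(-1/49794) + (2240*(-6))*(-1/14963) = -206731/24897 - 13440*(-1/14963) = -206731/24897 + 13440/14963 = -2758700273/372533811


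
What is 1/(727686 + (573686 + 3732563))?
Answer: 1/5033935 ≈ 1.9865e-7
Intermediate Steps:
1/(727686 + (573686 + 3732563)) = 1/(727686 + 4306249) = 1/5033935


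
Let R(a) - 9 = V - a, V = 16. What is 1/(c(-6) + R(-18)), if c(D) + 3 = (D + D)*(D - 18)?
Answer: 1/328 ≈ 0.0030488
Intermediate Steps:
R(a) = 25 - a (R(a) = 9 + (16 - a) = 25 - a)
c(D) = -3 + 2*D*(-18 + D) (c(D) = -3 + (D + D)*(D - 18) = -3 + (2*D)*(-18 + D) = -3 + 2*D*(-18 + D))
1/(c(-6) + R(-18)) = 1/((-3 - 36*(-6) + 2*(-6)²) + (25 - 1*(-18))) = 1/((-3 + 216 + 2*36) + (25 + 18)) = 1/((-3 + 216 + 72) + 43) = 1/(285 + 43) = 1/328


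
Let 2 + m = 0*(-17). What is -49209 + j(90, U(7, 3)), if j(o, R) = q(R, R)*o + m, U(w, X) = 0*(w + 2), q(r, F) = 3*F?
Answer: -49211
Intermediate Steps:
m = -2 (m = -2 + 0*(-17) = -2 + 0 = -2)
U(w, X) = 0 (U(w, X) = 0*(2 + w) = 0)
j(o, R) = -2 + 3*R*o (j(o, R) = (3*R)*o - 2 = 3*R*o - 2 = -2 + 3*R*o)
-49209 + j(90, U(7, 3)) = -49209 + (-2 + 3*0*90) = -49209 + (-2 + 0) = -49209 - 2 = -49211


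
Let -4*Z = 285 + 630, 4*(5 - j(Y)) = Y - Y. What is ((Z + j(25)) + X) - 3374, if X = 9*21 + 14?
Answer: -13579/4 ≈ -3394.8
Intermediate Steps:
X = 203 (X = 189 + 14 = 203)
j(Y) = 5 (j(Y) = 5 - (Y - Y)/4 = 5 - ¼*0 = 5 + 0 = 5)
Z = -915/4 (Z = -(285 + 630)/4 = -¼*915 = -915/4 ≈ -228.75)
((Z + j(25)) + X) - 3374 = ((-915/4 + 5) + 203) - 3374 = (-895/4 + 203) - 3374 = -83/4 - 3374 = -13579/4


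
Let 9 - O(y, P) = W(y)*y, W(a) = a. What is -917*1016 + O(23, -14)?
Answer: -932192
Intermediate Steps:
O(y, P) = 9 - y² (O(y, P) = 9 - y*y = 9 - y²)
-917*1016 + O(23, -14) = -917*1016 + (9 - 1*23²) = -931672 + (9 - 1*529) = -931672 + (9 - 529) = -931672 - 520 = -932192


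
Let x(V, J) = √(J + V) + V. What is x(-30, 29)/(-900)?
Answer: 1/30 - I/900 ≈ 0.033333 - 0.0011111*I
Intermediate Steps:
x(V, J) = V + √(J + V)
x(-30, 29)/(-900) = (-30 + √(29 - 30))/(-900) = (-30 + √(-1))*(-1/900) = (-30 + I)*(-1/900) = 1/30 - I/900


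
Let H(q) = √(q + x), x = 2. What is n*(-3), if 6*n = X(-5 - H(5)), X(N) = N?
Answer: 5/2 + √7/2 ≈ 3.8229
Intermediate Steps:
H(q) = √(2 + q) (H(q) = √(q + 2) = √(2 + q))
n = -⅚ - √7/6 (n = (-5 - √(2 + 5))/6 = (-5 - √7)/6 = -⅚ - √7/6 ≈ -1.2743)
n*(-3) = (-⅚ - √7/6)*(-3) = 5/2 + √7/2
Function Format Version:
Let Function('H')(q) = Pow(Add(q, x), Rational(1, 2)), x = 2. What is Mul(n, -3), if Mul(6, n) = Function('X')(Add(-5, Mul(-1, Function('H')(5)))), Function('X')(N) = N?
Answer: Add(Rational(5, 2), Mul(Rational(1, 2), Pow(7, Rational(1, 2)))) ≈ 3.8229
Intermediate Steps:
Function('H')(q) = Pow(Add(2, q), Rational(1, 2)) (Function('H')(q) = Pow(Add(q, 2), Rational(1, 2)) = Pow(Add(2, q), Rational(1, 2)))
n = Add(Rational(-5, 6), Mul(Rational(-1, 6), Pow(7, Rational(1, 2)))) (n = Mul(Rational(1, 6), Add(-5, Mul(-1, Pow(Add(2, 5), Rational(1, 2))))) = Mul(Rational(1, 6), Add(-5, Mul(-1, Pow(7, Rational(1, 2))))) = Add(Rational(-5, 6), Mul(Rational(-1, 6), Pow(7, Rational(1, 2)))) ≈ -1.2743)
Mul(n, -3) = Mul(Add(Rational(-5, 6), Mul(Rational(-1, 6), Pow(7, Rational(1, 2)))), -3) = Add(Rational(5, 2), Mul(Rational(1, 2), Pow(7, Rational(1, 2))))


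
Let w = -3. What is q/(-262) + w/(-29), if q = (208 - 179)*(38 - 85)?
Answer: 40313/7598 ≈ 5.3057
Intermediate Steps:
q = -1363 (q = 29*(-47) = -1363)
q/(-262) + w/(-29) = -1363/(-262) - 3/(-29) = -1363*(-1/262) - 3*(-1/29) = 1363/262 + 3/29 = 40313/7598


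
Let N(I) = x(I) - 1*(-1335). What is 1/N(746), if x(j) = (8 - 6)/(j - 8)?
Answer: 369/492616 ≈ 0.00074906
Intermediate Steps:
x(j) = 2/(-8 + j)
N(I) = 1335 + 2/(-8 + I) (N(I) = 2/(-8 + I) - 1*(-1335) = 2/(-8 + I) + 1335 = 1335 + 2/(-8 + I))
1/N(746) = 1/((-10678 + 1335*746)/(-8 + 746)) = 1/((-10678 + 995910)/738) = 1/((1/738)*985232) = 1/(492616/369) = 369/492616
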